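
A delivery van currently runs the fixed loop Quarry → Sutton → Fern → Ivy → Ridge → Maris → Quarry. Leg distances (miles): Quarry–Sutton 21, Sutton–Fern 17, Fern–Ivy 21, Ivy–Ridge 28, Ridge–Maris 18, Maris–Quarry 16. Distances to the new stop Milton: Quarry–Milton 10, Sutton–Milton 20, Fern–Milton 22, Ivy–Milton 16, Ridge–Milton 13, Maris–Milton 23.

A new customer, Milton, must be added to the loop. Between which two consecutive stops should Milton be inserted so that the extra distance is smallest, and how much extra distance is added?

Insertion cost between consecutive stops i–j is d(i,Milton) + d(Milton,j) − d(i,j):
  between Quarry and Sutton: 10 + 20 − 21 = 9
  between Sutton and Fern: 20 + 22 − 17 = 25
  between Fern and Ivy: 22 + 16 − 21 = 17
  between Ivy and Ridge: 16 + 13 − 28 = 1
  between Ridge and Maris: 13 + 23 − 18 = 18
  between Maris and Quarry: 23 + 10 − 16 = 17
Cheapest insertion is between Ivy and Ridge, adding 1.
New total = 121 + 1 = 122.

Adding 1 miles by placing Milton on the Ivy–Ridge leg.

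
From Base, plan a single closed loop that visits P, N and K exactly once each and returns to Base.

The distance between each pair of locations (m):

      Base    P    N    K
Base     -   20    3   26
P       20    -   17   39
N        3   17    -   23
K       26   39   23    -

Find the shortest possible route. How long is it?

85 m — the shortest possible round trip.

With 3 stops there are 3!/2 = 3 distinct round trips (a route and its reverse cost the same).
Base→P→N→K→Base: 20+17+23+26 = 86
Base→P→K→N→Base: 20+39+23+3 = 85
Base→N→P→K→Base: 3+17+39+26 = 85
The minimum is 85.
One optimal route: Base → P → K → N → Base (or its reverse).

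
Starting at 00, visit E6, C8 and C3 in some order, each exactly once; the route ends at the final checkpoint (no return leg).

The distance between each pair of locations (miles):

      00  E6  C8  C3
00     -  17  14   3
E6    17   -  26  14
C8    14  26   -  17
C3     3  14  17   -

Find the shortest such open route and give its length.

Shortest open route: 43 miles.

There are 3! = 6 possible orderings.
00 → E6 → C8 → C3: 17+26+17 = 60
00 → E6 → C3 → C8: 17+14+17 = 48
00 → C8 → E6 → C3: 14+26+14 = 54
00 → C8 → C3 → E6: 14+17+14 = 45
00 → C3 → E6 → C8: 3+14+26 = 43
00 → C3 → C8 → E6: 3+17+26 = 46
The minimum is 43.
One shortest path: 00 → C3 → E6 → C8.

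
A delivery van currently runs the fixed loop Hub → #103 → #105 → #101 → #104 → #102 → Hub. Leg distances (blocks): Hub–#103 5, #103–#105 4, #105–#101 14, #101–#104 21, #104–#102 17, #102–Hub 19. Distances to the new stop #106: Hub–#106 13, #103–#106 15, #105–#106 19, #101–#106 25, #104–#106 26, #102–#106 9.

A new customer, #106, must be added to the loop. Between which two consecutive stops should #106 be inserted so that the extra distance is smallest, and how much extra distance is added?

Insertion cost between consecutive stops i–j is d(i,#106) + d(#106,j) − d(i,j):
  between Hub and #103: 13 + 15 − 5 = 23
  between #103 and #105: 15 + 19 − 4 = 30
  between #105 and #101: 19 + 25 − 14 = 30
  between #101 and #104: 25 + 26 − 21 = 30
  between #104 and #102: 26 + 9 − 17 = 18
  between #102 and Hub: 9 + 13 − 19 = 3
Cheapest insertion is between #102 and Hub, adding 3.
New total = 80 + 3 = 83.

Minimum extra distance: 3 blocks, inserting #106 between #102 and Hub.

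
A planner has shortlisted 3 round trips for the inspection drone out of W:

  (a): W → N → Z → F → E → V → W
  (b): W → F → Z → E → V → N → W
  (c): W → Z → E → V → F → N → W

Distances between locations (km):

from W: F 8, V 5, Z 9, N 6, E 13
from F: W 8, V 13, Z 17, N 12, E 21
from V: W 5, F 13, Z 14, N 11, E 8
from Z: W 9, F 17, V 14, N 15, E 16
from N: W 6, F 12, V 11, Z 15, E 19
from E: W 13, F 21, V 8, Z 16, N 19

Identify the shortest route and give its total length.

Shortest is (c), total 64 km.

(a): 6 + 15 + 17 + 21 + 8 + 5 = 72
(b): 8 + 17 + 16 + 8 + 11 + 6 = 66
(c): 9 + 16 + 8 + 13 + 12 + 6 = 64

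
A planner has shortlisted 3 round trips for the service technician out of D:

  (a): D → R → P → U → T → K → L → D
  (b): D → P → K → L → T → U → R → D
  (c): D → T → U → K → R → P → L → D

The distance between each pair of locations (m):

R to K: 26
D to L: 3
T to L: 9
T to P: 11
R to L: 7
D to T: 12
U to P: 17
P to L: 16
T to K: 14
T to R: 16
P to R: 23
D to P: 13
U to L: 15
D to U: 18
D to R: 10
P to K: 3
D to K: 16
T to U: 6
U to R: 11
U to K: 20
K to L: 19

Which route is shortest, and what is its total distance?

71 m — (b) is the shortest.

(a): 10 + 23 + 17 + 6 + 14 + 19 + 3 = 92
(b): 13 + 3 + 19 + 9 + 6 + 11 + 10 = 71
(c): 12 + 6 + 20 + 26 + 23 + 16 + 3 = 106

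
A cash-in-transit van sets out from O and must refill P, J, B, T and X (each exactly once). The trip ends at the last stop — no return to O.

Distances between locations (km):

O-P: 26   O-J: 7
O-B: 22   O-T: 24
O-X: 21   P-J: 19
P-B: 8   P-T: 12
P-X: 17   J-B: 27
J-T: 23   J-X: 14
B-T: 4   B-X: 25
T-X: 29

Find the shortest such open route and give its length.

Minimum one-way distance = 50 km.

There are 5! = 120 possible orderings.
O - P - J - B - T - X: 26+19+27+4+29 = 105
O - P - J - B - X - T: 26+19+27+25+29 = 126
O - P - J - T - B - X: 26+19+23+4+25 = 97
O - P - J - T - X - B: 26+19+23+29+25 = 122
O - P - J - X - B - T: 26+19+14+25+4 = 88
O - P - J - X - T - B: 26+19+14+29+4 = 92
O - P - B - J - T - X: 26+8+27+23+29 = 113
O - P - B - J - X - T: 26+8+27+14+29 = 104
O - P - B - T - J - X: 26+8+4+23+14 = 75
O - P - B - T - X - J: 26+8+4+29+14 = 81
O - P - B - X - J - T: 26+8+25+14+23 = 96
O - P - B - X - T - J: 26+8+25+29+23 = 111
O - P - T - J - B - X: 26+12+23+27+25 = 113
O - P - T - J - X - B: 26+12+23+14+25 = 100
… (106 more)
O - J - X - P - B - T: 7+14+17+8+4 = 50  ← best
The minimum is 50.
One shortest path: O → J → X → P → B → T.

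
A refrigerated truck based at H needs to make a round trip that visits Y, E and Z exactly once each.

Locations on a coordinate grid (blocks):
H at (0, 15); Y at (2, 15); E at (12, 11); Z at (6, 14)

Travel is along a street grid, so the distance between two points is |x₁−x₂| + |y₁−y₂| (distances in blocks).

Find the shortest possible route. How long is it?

Shortest round trip = 32 blocks.

H-Y-E-Z-H: 2+14+9+7 = 32
H-Y-Z-E-H: 2+5+9+16 = 32
H-E-Y-Z-H: 16+14+5+7 = 42
The minimum is 32.
One optimal route: H → Y → E → Z → H (or its reverse).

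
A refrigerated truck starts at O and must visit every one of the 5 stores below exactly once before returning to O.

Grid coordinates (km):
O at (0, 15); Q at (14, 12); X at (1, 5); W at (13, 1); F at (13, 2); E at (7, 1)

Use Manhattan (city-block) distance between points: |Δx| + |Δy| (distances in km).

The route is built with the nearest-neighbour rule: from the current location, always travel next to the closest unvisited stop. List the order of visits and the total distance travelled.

Nearest-neighbour total = 56 km; route O → X → E → W → F → Q → O.

From O: distances to unvisited — X=11, Q=17, E=21, F=26, W=27. Nearest is X (11).
From X: distances to unvisited — E=10, F=15, W=16, Q=20. Nearest is E (10).
From E: distances to unvisited — W=6, F=7, Q=18. Nearest is W (6).
From W: distances to unvisited — F=1, Q=12. Nearest is F (1).
From F: distances to unvisited — Q=11. Nearest is Q (11).
Return Q→O: 17.
Total = 11 + 10 + 6 + 1 + 11 + 17 = 56.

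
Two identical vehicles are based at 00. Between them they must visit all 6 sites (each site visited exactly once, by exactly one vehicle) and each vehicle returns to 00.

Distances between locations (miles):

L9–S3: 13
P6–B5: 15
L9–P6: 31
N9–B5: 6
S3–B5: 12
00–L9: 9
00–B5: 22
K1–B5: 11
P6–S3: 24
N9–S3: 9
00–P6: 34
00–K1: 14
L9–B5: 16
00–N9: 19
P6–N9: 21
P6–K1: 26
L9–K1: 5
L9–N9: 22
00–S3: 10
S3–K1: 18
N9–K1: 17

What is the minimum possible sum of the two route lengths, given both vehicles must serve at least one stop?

Try each way of splitting the stops between the two vehicles (each non-empty) and, for each split, find the best tour for each vehicle:
  {L9} + {P6, N9, S3, K1, B5}: 18 + 80 = 98
  {P6} + {L9, N9, S3, K1, B5}: 68 + 50 = 118
  {L9, P6} + {N9, S3, K1, B5}: 74 + 50 = 124
  {N9} + {L9, P6, S3, K1, B5}: 38 + 74 = 112
  {L9, N9} + {P6, S3, K1, B5}: 50 + 74 = 124
  {P6, N9} + {L9, S3, K1, B5}: 74 + 47 = 121
  … (31 splits in total)
Best: vehicle 1 00 → L9 → 00 = 18; vehicle 2 00 → S3 → N9 → P6 → B5 → K1 → 00 = 80; combined 98.

Minimum combined distance: 98 miles.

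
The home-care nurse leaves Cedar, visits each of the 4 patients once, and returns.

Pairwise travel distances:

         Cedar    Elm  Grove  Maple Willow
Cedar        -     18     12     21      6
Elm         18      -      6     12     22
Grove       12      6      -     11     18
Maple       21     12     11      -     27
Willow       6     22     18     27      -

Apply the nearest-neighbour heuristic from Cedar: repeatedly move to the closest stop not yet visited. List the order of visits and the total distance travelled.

Nearest-neighbour total = 63; route Cedar → Willow → Grove → Elm → Maple → Cedar.

Cedar → [Willow:6 / Grove:12 / Elm:18 / Maple:21] → Willow (6)
Willow → [Grove:18 / Elm:22 / Maple:27] → Grove (18)
Grove → [Elm:6 / Maple:11] → Elm (6)
Elm → [Maple:12] → Maple (12)
Return Maple→Cedar: 21.
Total = 6 + 18 + 6 + 12 + 21 = 63.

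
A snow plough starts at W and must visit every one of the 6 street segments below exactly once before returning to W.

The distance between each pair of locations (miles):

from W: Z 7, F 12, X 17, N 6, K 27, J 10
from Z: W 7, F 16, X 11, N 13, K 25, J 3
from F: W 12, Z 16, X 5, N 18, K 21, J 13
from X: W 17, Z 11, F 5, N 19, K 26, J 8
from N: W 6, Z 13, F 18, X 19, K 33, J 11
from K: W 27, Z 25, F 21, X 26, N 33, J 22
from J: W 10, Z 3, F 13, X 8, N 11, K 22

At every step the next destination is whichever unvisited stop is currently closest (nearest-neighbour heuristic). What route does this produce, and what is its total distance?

From W: distances to unvisited — N=6, Z=7, J=10, F=12, X=17, K=27. Nearest is N (6).
From N: distances to unvisited — J=11, Z=13, F=18, X=19, K=33. Nearest is J (11).
From J: distances to unvisited — Z=3, X=8, F=13, K=22. Nearest is Z (3).
From Z: distances to unvisited — X=11, F=16, K=25. Nearest is X (11).
From X: distances to unvisited — F=5, K=26. Nearest is F (5).
From F: distances to unvisited — K=21. Nearest is K (21).
Return K→W: 27.
Total = 6 + 11 + 3 + 11 + 5 + 21 + 27 = 84.

84 miles along W → N → J → Z → X → F → K → W.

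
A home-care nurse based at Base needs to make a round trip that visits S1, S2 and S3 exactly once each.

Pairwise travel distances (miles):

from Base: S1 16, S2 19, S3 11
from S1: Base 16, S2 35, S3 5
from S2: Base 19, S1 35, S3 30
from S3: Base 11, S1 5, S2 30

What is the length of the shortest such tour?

70 miles — the shortest possible round trip.

With 3 stops there are 3!/2 = 3 distinct round trips (a route and its reverse cost the same).
Base → S1 → S2 → S3 → Base: 16+35+30+11 = 92
Base → S1 → S3 → S2 → Base: 16+5+30+19 = 70
Base → S2 → S1 → S3 → Base: 19+35+5+11 = 70
The minimum is 70.
One optimal route: Base → S1 → S3 → S2 → Base (or its reverse).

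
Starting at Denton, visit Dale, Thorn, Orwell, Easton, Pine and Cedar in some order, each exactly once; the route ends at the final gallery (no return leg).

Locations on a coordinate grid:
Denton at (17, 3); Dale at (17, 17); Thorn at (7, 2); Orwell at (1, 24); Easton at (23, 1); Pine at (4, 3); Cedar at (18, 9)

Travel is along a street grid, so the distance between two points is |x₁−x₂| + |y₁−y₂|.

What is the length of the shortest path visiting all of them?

There are 6! = 720 possible orderings.
Denton - Dale - Thorn - Orwell - Easton - Pine - Cedar: 14+25+28+45+21+20 = 153
Denton - Dale - Thorn - Orwell - Easton - Cedar - Pine: 14+25+28+45+13+20 = 145
Denton - Dale - Thorn - Orwell - Pine - Easton - Cedar: 14+25+28+24+21+13 = 125
Denton - Dale - Thorn - Orwell - Pine - Cedar - Easton: 14+25+28+24+20+13 = 124
Denton - Dale - Thorn - Orwell - Cedar - Easton - Pine: 14+25+28+32+13+21 = 133
Denton - Dale - Thorn - Orwell - Cedar - Pine - Easton: 14+25+28+32+20+21 = 140
Denton - Dale - Thorn - Easton - Orwell - Pine - Cedar: 14+25+17+45+24+20 = 145
Denton - Dale - Thorn - Easton - Orwell - Cedar - Pine: 14+25+17+45+32+20 = 153
… (712 more)
Denton - Pine - Thorn - Easton - Cedar - Dale - Orwell: 13+4+17+13+9+23 = 79  ← best
The minimum is 79.
One shortest path: Denton → Pine → Thorn → Easton → Cedar → Dale → Orwell.

Minimum one-way distance = 79.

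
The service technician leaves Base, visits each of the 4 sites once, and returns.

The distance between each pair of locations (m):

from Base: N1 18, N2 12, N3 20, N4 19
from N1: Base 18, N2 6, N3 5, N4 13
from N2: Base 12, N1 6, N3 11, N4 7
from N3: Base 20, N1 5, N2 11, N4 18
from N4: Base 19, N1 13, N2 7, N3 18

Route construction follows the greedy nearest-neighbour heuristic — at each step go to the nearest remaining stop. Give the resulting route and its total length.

Nearest-neighbour total = 60 m; route Base → N2 → N1 → N3 → N4 → Base.

At Base the remaining stops are N2 12, N1 18, N4 19, N3 20; go to N2.
At N2 the remaining stops are N1 6, N4 7, N3 11; go to N1.
At N1 the remaining stops are N3 5, N4 13; go to N3.
At N3 the remaining stops are N4 18; go to N4.
Return N4→Base: 19.
Total = 12 + 6 + 5 + 18 + 19 = 60.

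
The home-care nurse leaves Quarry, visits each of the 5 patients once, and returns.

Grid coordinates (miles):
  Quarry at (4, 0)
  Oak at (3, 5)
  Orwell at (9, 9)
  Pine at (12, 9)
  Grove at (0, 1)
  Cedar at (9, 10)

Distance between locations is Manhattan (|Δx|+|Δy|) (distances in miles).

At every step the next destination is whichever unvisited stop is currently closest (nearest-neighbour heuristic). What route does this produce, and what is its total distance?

At Quarry the remaining stops are Grove 5, Oak 6, Orwell 14, Cedar 15, Pine 17; go to Grove.
At Grove the remaining stops are Oak 7, Orwell 17, Cedar 18, Pine 20; go to Oak.
At Oak the remaining stops are Orwell 10, Cedar 11, Pine 13; go to Orwell.
At Orwell the remaining stops are Cedar 1, Pine 3; go to Cedar.
At Cedar the remaining stops are Pine 4; go to Pine.
Return Pine→Quarry: 17.
Total = 5 + 7 + 10 + 1 + 4 + 17 = 44.

44 miles along Quarry → Grove → Oak → Orwell → Cedar → Pine → Quarry.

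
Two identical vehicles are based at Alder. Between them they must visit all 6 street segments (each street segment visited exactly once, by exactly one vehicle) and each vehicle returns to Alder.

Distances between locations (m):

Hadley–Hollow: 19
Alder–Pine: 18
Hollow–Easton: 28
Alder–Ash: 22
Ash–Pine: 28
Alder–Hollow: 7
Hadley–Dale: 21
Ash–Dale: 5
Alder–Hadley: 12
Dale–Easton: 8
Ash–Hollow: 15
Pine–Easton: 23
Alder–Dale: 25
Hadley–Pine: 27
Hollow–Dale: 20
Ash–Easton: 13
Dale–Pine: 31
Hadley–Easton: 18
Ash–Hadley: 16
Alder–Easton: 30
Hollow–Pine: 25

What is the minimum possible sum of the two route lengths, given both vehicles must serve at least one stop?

There are 2^5 − 1 = 31 ways to divide the 6 stops into two non-empty groups. For each, the best each vehicle can do is its own shortest tour through its group:
  {Ash} + {Hadley, Hollow, Dale, Pine, Easton}: 44 + 96 = 140
  {Hadley} + {Ash, Hollow, Dale, Pine, Easton}: 24 + 76 = 100
  {Ash, Hadley} + {Hollow, Dale, Pine, Easton}: 50 + 76 = 126
  {Hollow} + {Ash, Hadley, Dale, Pine, Easton}: 14 + 82 = 96
  {Ash, Hollow} + {Hadley, Dale, Pine, Easton}: 44 + 82 = 126
  {Hadley, Hollow} + {Ash, Dale, Pine, Easton}: 38 + 76 = 114
  … (31 splits in total)
Best: vehicle 1 Alder → Hollow → Alder = 14; vehicle 2 Alder → Hadley → Ash → Dale → Easton → Pine → Alder = 82; combined 96.

Minimum combined distance: 96 m.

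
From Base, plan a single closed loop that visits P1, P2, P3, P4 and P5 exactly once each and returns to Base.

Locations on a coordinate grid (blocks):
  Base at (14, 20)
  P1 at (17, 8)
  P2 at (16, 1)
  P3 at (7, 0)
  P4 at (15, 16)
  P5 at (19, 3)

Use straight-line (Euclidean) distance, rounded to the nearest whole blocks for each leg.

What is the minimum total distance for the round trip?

51 blocks — the shortest possible round trip.

With 5 stops there are 5!/2 = 60 distinct round trips (a route and its reverse cost the same).
Base - P1 - P2 - P3 - P4 - P5 - Base: 12+7+9+18+14+18 = 78
Base - P1 - P2 - P3 - P5 - P4 - Base: 12+7+9+12+14+4 = 58
Base - P1 - P2 - P4 - P3 - P5 - Base: 12+7+15+18+12+18 = 82
Base - P1 - P2 - P4 - P5 - P3 - Base: 12+7+15+14+12+21 = 81
Base - P1 - P2 - P5 - P3 - P4 - Base: 12+7+4+12+18+4 = 57
Base - P1 - P2 - P5 - P4 - P3 - Base: 12+7+4+14+18+21 = 76
Base - P1 - P3 - P2 - P4 - P5 - Base: 12+13+9+15+14+18 = 81
Base - P1 - P3 - P2 - P5 - P4 - Base: 12+13+9+4+14+4 = 56
Base - P1 - P3 - P4 - P2 - P5 - Base: 12+13+18+15+4+18 = 80
Base - P1 - P3 - P4 - P5 - P2 - Base: 12+13+18+14+4+19 = 80
Base - P1 - P3 - P5 - P2 - P4 - Base: 12+13+12+4+15+4 = 60
Base - P1 - P3 - P5 - P4 - P2 - Base: 12+13+12+14+15+19 = 85
Base - P1 - P4 - P2 - P3 - P5 - Base: 12+8+15+9+12+18 = 74
Base - P1 - P4 - P2 - P5 - P3 - Base: 12+8+15+4+12+21 = 72
… (46 more)
Base - P3 - P2 - P5 - P1 - P4 - Base: 21+9+4+5+8+4 = 51  ← best
The minimum is 51.
One optimal route: Base → P3 → P2 → P5 → P1 → P4 → Base (or its reverse).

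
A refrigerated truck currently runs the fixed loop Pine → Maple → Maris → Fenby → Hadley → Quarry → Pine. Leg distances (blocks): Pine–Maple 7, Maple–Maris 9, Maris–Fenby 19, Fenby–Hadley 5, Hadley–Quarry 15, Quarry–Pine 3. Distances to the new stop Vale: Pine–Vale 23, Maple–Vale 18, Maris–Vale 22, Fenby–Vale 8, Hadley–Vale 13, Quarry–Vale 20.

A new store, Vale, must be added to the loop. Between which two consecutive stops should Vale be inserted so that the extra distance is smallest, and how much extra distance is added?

Adding 11 blocks by placing Vale on the Maris–Fenby leg.

Insertion cost between consecutive stops i–j is d(i,Vale) + d(Vale,j) − d(i,j):
  between Pine and Maple: 23 + 18 − 7 = 34
  between Maple and Maris: 18 + 22 − 9 = 31
  between Maris and Fenby: 22 + 8 − 19 = 11
  between Fenby and Hadley: 8 + 13 − 5 = 16
  between Hadley and Quarry: 13 + 20 − 15 = 18
  between Quarry and Pine: 20 + 23 − 3 = 40
Cheapest insertion is between Maris and Fenby, adding 11.
New total = 58 + 11 = 69.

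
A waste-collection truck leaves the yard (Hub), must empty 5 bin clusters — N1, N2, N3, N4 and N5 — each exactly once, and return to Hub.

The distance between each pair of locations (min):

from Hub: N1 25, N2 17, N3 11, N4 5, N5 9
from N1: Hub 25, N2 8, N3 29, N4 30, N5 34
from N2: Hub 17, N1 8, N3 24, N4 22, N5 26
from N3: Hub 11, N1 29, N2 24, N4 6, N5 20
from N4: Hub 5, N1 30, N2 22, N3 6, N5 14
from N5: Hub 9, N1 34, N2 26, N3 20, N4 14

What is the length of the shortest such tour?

83 min — the shortest possible round trip.

Hub - N1 - N2 - N3 - N4 - N5 - Hub: 25+8+24+6+14+9 = 86
Hub - N1 - N2 - N3 - N5 - N4 - Hub: 25+8+24+20+14+5 = 96
Hub - N1 - N2 - N4 - N3 - N5 - Hub: 25+8+22+6+20+9 = 90
Hub - N1 - N2 - N4 - N5 - N3 - Hub: 25+8+22+14+20+11 = 100
Hub - N1 - N2 - N5 - N3 - N4 - Hub: 25+8+26+20+6+5 = 90
Hub - N1 - N2 - N5 - N4 - N3 - Hub: 25+8+26+14+6+11 = 90
Hub - N1 - N3 - N2 - N4 - N5 - Hub: 25+29+24+22+14+9 = 123
Hub - N1 - N3 - N2 - N5 - N4 - Hub: 25+29+24+26+14+5 = 123
Hub - N1 - N3 - N4 - N2 - N5 - Hub: 25+29+6+22+26+9 = 117
Hub - N1 - N3 - N4 - N5 - N2 - Hub: 25+29+6+14+26+17 = 117
Hub - N1 - N3 - N5 - N2 - N4 - Hub: 25+29+20+26+22+5 = 127
Hub - N1 - N3 - N5 - N4 - N2 - Hub: 25+29+20+14+22+17 = 127
Hub - N1 - N4 - N2 - N3 - N5 - Hub: 25+30+22+24+20+9 = 130
Hub - N1 - N4 - N2 - N5 - N3 - Hub: 25+30+22+26+20+11 = 134
… (46 more)
Hub - N2 - N1 - N3 - N4 - N5 - Hub: 17+8+29+6+14+9 = 83  ← best
The minimum is 83.
One optimal route: Hub → N2 → N1 → N3 → N4 → N5 → Hub (or its reverse).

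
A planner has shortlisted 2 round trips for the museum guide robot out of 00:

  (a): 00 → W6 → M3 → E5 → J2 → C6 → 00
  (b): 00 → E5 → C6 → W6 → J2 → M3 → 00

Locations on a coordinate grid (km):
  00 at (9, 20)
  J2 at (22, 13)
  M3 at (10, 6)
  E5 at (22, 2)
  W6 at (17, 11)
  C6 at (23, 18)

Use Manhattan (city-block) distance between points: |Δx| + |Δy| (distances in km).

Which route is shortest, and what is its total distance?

(a): 17 + 12 + 16 + 11 + 6 + 16 = 78
(b): 31 + 17 + 13 + 7 + 19 + 15 = 102

Shortest is (a), total 78 km.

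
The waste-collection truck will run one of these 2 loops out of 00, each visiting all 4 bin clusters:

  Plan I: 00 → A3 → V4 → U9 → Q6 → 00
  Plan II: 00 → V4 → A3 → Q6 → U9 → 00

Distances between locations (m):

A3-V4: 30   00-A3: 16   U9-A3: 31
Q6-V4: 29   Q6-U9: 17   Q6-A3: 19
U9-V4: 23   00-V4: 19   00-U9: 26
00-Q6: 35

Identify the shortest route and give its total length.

111 m — Plan II is the shortest.

Plan I: 16 + 30 + 23 + 17 + 35 = 121
Plan II: 19 + 30 + 19 + 17 + 26 = 111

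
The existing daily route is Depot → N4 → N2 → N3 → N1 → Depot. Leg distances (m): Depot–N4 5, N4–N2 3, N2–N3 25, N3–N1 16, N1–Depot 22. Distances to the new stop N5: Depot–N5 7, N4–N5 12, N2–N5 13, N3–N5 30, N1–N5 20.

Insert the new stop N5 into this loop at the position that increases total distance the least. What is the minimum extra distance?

Insertion cost between consecutive stops i–j is d(i,N5) + d(N5,j) − d(i,j):
  between Depot and N4: 7 + 12 − 5 = 14
  between N4 and N2: 12 + 13 − 3 = 22
  between N2 and N3: 13 + 30 − 25 = 18
  between N3 and N1: 30 + 20 − 16 = 34
  between N1 and Depot: 20 + 7 − 22 = 5
Cheapest insertion is between N1 and Depot, adding 5.
New total = 71 + 5 = 76.

Adding 5 m by placing N5 on the N1–Depot leg.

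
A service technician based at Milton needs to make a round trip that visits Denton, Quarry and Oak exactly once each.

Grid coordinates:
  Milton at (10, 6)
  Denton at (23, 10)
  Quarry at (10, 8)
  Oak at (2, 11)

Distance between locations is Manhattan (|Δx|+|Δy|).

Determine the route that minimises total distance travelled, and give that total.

Shortest round trip = 52.

With 3 stops there are 3!/2 = 3 distinct round trips (a route and its reverse cost the same).
Milton-Denton-Quarry-Oak-Milton: 17+15+11+13 = 56
Milton-Denton-Oak-Quarry-Milton: 17+22+11+2 = 52
Milton-Quarry-Denton-Oak-Milton: 2+15+22+13 = 52
The minimum is 52.
One optimal route: Milton → Denton → Oak → Quarry → Milton (or its reverse).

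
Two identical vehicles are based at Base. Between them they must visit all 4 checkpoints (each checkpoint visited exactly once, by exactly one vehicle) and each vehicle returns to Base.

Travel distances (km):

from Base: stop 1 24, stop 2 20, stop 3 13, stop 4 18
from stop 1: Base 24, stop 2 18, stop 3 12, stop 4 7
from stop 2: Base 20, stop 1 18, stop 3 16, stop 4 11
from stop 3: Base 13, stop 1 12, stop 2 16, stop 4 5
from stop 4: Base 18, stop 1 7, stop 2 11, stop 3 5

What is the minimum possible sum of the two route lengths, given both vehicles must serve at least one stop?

Check every non-empty split of the stops between the two vehicles; for each half take its own optimal tour:
  {stop 1} + {stop 2, stop 3, stop 4}: 48 + 49 = 97
  {stop 2} + {stop 1, stop 3, stop 4}: 40 + 49 = 89
  {stop 1, stop 2} + {stop 3, stop 4}: 62 + 36 = 98
  {stop 3} + {stop 1, stop 2, stop 4}: 26 + 62 = 88
  {stop 1, stop 3} + {stop 2, stop 4}: 49 + 49 = 98
  {stop 2, stop 3} + {stop 1, stop 4}: 49 + 49 = 98
  … (7 splits in total)
Best: vehicle 1 Base → stop 3 → Base = 26; vehicle 2 Base → stop 1 → stop 4 → stop 2 → Base = 62; combined 88.

Minimum combined distance: 88 km.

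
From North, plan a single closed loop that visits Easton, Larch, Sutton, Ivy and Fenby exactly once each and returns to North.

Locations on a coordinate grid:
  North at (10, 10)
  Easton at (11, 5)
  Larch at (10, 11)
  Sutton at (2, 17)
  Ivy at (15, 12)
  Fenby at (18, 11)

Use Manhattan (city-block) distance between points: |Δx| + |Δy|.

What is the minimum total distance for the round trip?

North-Easton-Larch-Sutton-Ivy-Fenby-North: 6+7+14+18+4+9 = 58
North-Easton-Larch-Sutton-Fenby-Ivy-North: 6+7+14+22+4+7 = 60
North-Easton-Larch-Ivy-Sutton-Fenby-North: 6+7+6+18+22+9 = 68
North-Easton-Larch-Ivy-Fenby-Sutton-North: 6+7+6+4+22+15 = 60
North-Easton-Larch-Fenby-Sutton-Ivy-North: 6+7+8+22+18+7 = 68
North-Easton-Larch-Fenby-Ivy-Sutton-North: 6+7+8+4+18+15 = 58
North-Easton-Sutton-Larch-Ivy-Fenby-North: 6+21+14+6+4+9 = 60
North-Easton-Sutton-Larch-Fenby-Ivy-North: 6+21+14+8+4+7 = 60
North-Easton-Sutton-Ivy-Larch-Fenby-North: 6+21+18+6+8+9 = 68
North-Easton-Sutton-Ivy-Fenby-Larch-North: 6+21+18+4+8+1 = 58
North-Easton-Sutton-Fenby-Larch-Ivy-North: 6+21+22+8+6+7 = 70
North-Easton-Sutton-Fenby-Ivy-Larch-North: 6+21+22+4+6+1 = 60
North-Easton-Ivy-Larch-Sutton-Fenby-North: 6+11+6+14+22+9 = 68
North-Easton-Ivy-Larch-Fenby-Sutton-North: 6+11+6+8+22+15 = 68
… (46 more)
North-Easton-Fenby-Ivy-Sutton-Larch-North: 6+13+4+18+14+1 = 56  ← best
The minimum is 56.
One optimal route: North → Easton → Fenby → Ivy → Sutton → Larch → North (or its reverse).

56 — the shortest possible round trip.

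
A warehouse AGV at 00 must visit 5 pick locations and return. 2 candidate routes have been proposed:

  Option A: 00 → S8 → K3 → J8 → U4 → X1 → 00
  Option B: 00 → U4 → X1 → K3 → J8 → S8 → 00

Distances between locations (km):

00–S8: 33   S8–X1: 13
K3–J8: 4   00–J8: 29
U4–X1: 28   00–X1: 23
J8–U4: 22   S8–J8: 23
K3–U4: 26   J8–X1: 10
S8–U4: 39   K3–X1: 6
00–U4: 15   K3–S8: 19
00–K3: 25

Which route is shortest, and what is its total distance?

Option A: 33 + 19 + 4 + 22 + 28 + 23 = 129
Option B: 15 + 28 + 6 + 4 + 23 + 33 = 109

Shortest is Option B, total 109 km.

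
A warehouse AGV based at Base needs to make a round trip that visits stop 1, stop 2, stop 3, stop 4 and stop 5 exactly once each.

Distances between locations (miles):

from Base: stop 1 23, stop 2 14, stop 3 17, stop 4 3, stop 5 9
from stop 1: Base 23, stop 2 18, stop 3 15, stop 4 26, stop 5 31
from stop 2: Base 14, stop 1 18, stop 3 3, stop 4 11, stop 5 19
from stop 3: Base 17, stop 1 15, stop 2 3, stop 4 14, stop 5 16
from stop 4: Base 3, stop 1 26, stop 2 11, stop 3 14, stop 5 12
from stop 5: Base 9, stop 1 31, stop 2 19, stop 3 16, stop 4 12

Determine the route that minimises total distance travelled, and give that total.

With 5 stops there are 5!/2 = 60 distinct round trips (a route and its reverse cost the same).
Base → stop 1 → stop 2 → stop 3 → stop 4 → stop 5 → Base: 23+18+3+14+12+9 = 79
Base → stop 1 → stop 2 → stop 3 → stop 5 → stop 4 → Base: 23+18+3+16+12+3 = 75
Base → stop 1 → stop 2 → stop 4 → stop 3 → stop 5 → Base: 23+18+11+14+16+9 = 91
Base → stop 1 → stop 2 → stop 4 → stop 5 → stop 3 → Base: 23+18+11+12+16+17 = 97
Base → stop 1 → stop 2 → stop 5 → stop 3 → stop 4 → Base: 23+18+19+16+14+3 = 93
Base → stop 1 → stop 2 → stop 5 → stop 4 → stop 3 → Base: 23+18+19+12+14+17 = 103
Base → stop 1 → stop 3 → stop 2 → stop 4 → stop 5 → Base: 23+15+3+11+12+9 = 73
Base → stop 1 → stop 3 → stop 2 → stop 5 → stop 4 → Base: 23+15+3+19+12+3 = 75
Base → stop 1 → stop 3 → stop 4 → stop 2 → stop 5 → Base: 23+15+14+11+19+9 = 91
Base → stop 1 → stop 3 → stop 4 → stop 5 → stop 2 → Base: 23+15+14+12+19+14 = 97
Base → stop 1 → stop 3 → stop 5 → stop 2 → stop 4 → Base: 23+15+16+19+11+3 = 87
Base → stop 1 → stop 3 → stop 5 → stop 4 → stop 2 → Base: 23+15+16+12+11+14 = 91
Base → stop 1 → stop 4 → stop 2 → stop 3 → stop 5 → Base: 23+26+11+3+16+9 = 88
Base → stop 1 → stop 4 → stop 2 → stop 5 → stop 3 → Base: 23+26+11+19+16+17 = 112
… (46 more)
Base → stop 4 → stop 2 → stop 1 → stop 3 → stop 5 → Base: 3+11+18+15+16+9 = 72  ← best
The minimum is 72.
One optimal route: Base → stop 4 → stop 2 → stop 1 → stop 3 → stop 5 → Base (or its reverse).

72 miles — the shortest possible round trip.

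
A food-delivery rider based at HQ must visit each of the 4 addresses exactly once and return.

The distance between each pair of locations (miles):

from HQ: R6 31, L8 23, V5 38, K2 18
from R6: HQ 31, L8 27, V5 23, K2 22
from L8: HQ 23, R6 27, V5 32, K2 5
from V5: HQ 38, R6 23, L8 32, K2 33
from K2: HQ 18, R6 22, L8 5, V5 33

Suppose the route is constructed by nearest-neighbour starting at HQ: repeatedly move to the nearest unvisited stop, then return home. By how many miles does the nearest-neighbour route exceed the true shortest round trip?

Excess over optimum: 2 miles.

From HQ: K2=18, L8=23, R6=31, V5=38 → choose K2 (18).
From K2: L8=5, R6=22, V5=33 → choose L8 (5).
From L8: R6=27, V5=32 → choose R6 (27).
From R6: V5=23 → choose V5 (23).
NN route HQ → K2 → L8 → R6 → V5 → HQ costs 111.
Optimal: HQ → R6 → V5 → L8 → K2 → HQ costs 109 (by enumerating all 12 distinct tours).
Excess = 111 − 109 = 2.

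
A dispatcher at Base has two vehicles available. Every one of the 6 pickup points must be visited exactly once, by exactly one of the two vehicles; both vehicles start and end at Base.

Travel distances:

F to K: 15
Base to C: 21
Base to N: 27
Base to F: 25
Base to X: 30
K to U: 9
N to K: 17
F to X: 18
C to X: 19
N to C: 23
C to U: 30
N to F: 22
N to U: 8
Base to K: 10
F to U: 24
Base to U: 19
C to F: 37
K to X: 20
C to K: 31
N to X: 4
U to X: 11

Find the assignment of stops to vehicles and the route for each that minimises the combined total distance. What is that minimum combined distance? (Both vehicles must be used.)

Minimum combined distance: 116.

Check every non-empty split of the stops between the two vehicles; for each half take its own optimal tour:
  {N} + {C, F, K, U, X}: 54 + 100 = 154
  {C} + {N, F, K, U, X}: 42 + 74 = 116
  {N, C} + {F, K, U, X}: 71 + 73 = 144
  {F} + {N, C, K, U, X}: 50 + 71 = 121
  {N, F} + {C, K, U, X}: 74 + 70 = 144
  {C, F} + {N, K, U, X}: 83 + 61 = 144
  … (31 splits in total)
Best: vehicle 1 Base → C → Base = 42; vehicle 2 Base → F → X → N → U → K → Base = 74; combined 116.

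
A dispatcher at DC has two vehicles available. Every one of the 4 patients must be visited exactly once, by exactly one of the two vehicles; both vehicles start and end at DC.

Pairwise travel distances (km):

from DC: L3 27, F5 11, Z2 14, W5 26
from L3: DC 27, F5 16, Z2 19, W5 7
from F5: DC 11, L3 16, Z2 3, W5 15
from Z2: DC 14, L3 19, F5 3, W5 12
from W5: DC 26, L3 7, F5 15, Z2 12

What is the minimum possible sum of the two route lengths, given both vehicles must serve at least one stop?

82 km — the smallest possible combined total.

Check every non-empty split of the stops between the two vehicles; for each half take its own optimal tour:
  {L3} + {F5, Z2, W5}: 54 + 52 = 106
  {F5} + {L3, Z2, W5}: 22 + 60 = 82
  {L3, F5} + {Z2, W5}: 54 + 52 = 106
  {Z2} + {L3, F5, W5}: 28 + 60 = 88
  {L3, Z2} + {F5, W5}: 60 + 52 = 112
  {F5, Z2} + {L3, W5}: 28 + 60 = 88
  … (7 splits in total)
Best: vehicle 1 DC → F5 → DC = 22; vehicle 2 DC → L3 → W5 → Z2 → DC = 60; combined 82.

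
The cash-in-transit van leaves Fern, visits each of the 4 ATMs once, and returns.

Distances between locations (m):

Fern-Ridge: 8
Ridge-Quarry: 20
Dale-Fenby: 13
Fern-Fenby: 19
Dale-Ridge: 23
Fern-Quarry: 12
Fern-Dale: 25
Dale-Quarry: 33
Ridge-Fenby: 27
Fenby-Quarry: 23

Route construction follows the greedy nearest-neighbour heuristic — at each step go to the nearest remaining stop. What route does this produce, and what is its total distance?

From Fern: distances to unvisited — Ridge=8, Quarry=12, Fenby=19, Dale=25. Nearest is Ridge (8).
From Ridge: distances to unvisited — Quarry=20, Dale=23, Fenby=27. Nearest is Quarry (20).
From Quarry: distances to unvisited — Fenby=23, Dale=33. Nearest is Fenby (23).
From Fenby: distances to unvisited — Dale=13. Nearest is Dale (13).
Return Dale→Fern: 25.
Total = 8 + 20 + 23 + 13 + 25 = 89.

89 m along Fern → Ridge → Quarry → Fenby → Dale → Fern.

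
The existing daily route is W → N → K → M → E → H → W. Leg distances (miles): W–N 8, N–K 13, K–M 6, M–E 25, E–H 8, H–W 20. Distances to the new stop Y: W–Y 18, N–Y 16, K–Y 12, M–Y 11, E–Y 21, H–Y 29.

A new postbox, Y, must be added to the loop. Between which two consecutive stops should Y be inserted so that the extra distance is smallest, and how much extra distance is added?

Insertion cost between consecutive stops i–j is d(i,Y) + d(Y,j) − d(i,j):
  between W and N: 18 + 16 − 8 = 26
  between N and K: 16 + 12 − 13 = 15
  between K and M: 12 + 11 − 6 = 17
  between M and E: 11 + 21 − 25 = 7
  between E and H: 21 + 29 − 8 = 42
  between H and W: 29 + 18 − 20 = 27
Cheapest insertion is between M and E, adding 7.
New total = 80 + 7 = 87.

Adding 7 miles by placing Y on the M–E leg.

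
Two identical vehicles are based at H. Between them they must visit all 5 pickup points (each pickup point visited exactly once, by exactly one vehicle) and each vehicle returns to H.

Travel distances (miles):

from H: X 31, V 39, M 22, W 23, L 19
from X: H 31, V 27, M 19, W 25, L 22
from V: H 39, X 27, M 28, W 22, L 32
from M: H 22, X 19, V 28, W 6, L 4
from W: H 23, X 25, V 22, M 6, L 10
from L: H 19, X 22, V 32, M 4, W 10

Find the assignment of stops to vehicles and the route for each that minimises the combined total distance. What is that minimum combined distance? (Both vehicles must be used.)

Check every non-empty split of the stops between the two vehicles; for each half take its own optimal tour:
  {X} + {V, M, W, L}: 62 + 90 = 152
  {V} + {X, M, W, L}: 78 + 85 = 163
  {X, V} + {M, W, L}: 97 + 52 = 149
  {M} + {X, V, W, L}: 44 + 109 = 153
  {X, M} + {V, W, L}: 72 + 90 = 162
  {V, M} + {X, W, L}: 89 + 85 = 174
  … (15 splits in total)
  {X, V, M, W} + {L}: 108 + 38 = 146  ← best
Best: vehicle 1 H → X → V → W → M → H = 108; vehicle 2 H → L → H = 38; combined 146.

146 miles — the smallest possible combined total.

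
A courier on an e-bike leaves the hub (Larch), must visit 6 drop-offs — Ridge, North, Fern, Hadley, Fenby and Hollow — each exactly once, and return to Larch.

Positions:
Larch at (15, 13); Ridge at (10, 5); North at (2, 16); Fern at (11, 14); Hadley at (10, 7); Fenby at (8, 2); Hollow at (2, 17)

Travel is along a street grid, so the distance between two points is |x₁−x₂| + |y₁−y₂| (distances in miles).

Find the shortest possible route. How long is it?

Larch-Ridge-North-Fern-Hadley-Fenby-Hollow-Larch: 13+19+11+8+7+21+17 = 96
Larch-Ridge-North-Fern-Hadley-Hollow-Fenby-Larch: 13+19+11+8+18+21+18 = 108
Larch-Ridge-North-Fern-Fenby-Hadley-Hollow-Larch: 13+19+11+15+7+18+17 = 100
Larch-Ridge-North-Fern-Fenby-Hollow-Hadley-Larch: 13+19+11+15+21+18+11 = 108
Larch-Ridge-North-Fern-Hollow-Hadley-Fenby-Larch: 13+19+11+12+18+7+18 = 98
Larch-Ridge-North-Fern-Hollow-Fenby-Hadley-Larch: 13+19+11+12+21+7+11 = 94
Larch-Ridge-North-Hadley-Fern-Fenby-Hollow-Larch: 13+19+17+8+15+21+17 = 110
Larch-Ridge-North-Hadley-Fern-Hollow-Fenby-Larch: 13+19+17+8+12+21+18 = 108
… (352 more)
Larch-Fern-North-Hollow-Fenby-Ridge-Hadley-Larch: 5+11+1+21+5+2+11 = 56  ← best
The minimum is 56.
One optimal route: Larch → Fern → North → Hollow → Fenby → Ridge → Hadley → Larch (or its reverse).

56 miles — the shortest possible round trip.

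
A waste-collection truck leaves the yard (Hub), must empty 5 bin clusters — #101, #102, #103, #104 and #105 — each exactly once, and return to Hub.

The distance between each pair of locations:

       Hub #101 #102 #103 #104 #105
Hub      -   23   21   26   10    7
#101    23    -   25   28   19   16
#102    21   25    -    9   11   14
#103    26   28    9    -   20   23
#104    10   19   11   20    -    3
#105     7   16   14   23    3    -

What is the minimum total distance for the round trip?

81 — the shortest possible round trip.

There are 60 distinct closed tours to check (reversals are equivalent).
Hub→#101→#102→#103→#104→#105→Hub: 23+25+9+20+3+7 = 87
Hub→#101→#102→#103→#105→#104→Hub: 23+25+9+23+3+10 = 93
Hub→#101→#102→#104→#103→#105→Hub: 23+25+11+20+23+7 = 109
Hub→#101→#102→#104→#105→#103→Hub: 23+25+11+3+23+26 = 111
Hub→#101→#102→#105→#103→#104→Hub: 23+25+14+23+20+10 = 115
Hub→#101→#102→#105→#104→#103→Hub: 23+25+14+3+20+26 = 111
Hub→#101→#103→#102→#104→#105→Hub: 23+28+9+11+3+7 = 81
Hub→#101→#103→#102→#105→#104→Hub: 23+28+9+14+3+10 = 87
Hub→#101→#103→#104→#102→#105→Hub: 23+28+20+11+14+7 = 103
Hub→#101→#103→#104→#105→#102→Hub: 23+28+20+3+14+21 = 109
Hub→#101→#103→#105→#102→#104→Hub: 23+28+23+14+11+10 = 109
Hub→#101→#103→#105→#104→#102→Hub: 23+28+23+3+11+21 = 109
Hub→#101→#104→#102→#103→#105→Hub: 23+19+11+9+23+7 = 92
Hub→#101→#104→#102→#105→#103→Hub: 23+19+11+14+23+26 = 116
… (46 more)
The minimum is 81.
One optimal route: Hub → #101 → #103 → #102 → #104 → #105 → Hub (or its reverse).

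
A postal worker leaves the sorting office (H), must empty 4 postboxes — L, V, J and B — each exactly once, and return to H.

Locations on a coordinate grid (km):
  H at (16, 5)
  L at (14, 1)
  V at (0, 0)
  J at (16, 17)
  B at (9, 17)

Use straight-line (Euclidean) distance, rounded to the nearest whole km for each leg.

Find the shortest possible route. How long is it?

With 4 stops there are 4!/2 = 12 distinct round trips (a route and its reverse cost the same).
H - L - V - J - B - H: 4+14+23+7+14 = 62
H - L - V - B - J - H: 4+14+19+7+12 = 56
H - L - J - V - B - H: 4+16+23+19+14 = 76
H - L - J - B - V - H: 4+16+7+19+17 = 63
H - L - B - V - J - H: 4+17+19+23+12 = 75
H - L - B - J - V - H: 4+17+7+23+17 = 68
H - V - L - J - B - H: 17+14+16+7+14 = 68
H - V - L - B - J - H: 17+14+17+7+12 = 67
H - V - J - L - B - H: 17+23+16+17+14 = 87
H - V - B - L - J - H: 17+19+17+16+12 = 81
H - J - L - V - B - H: 12+16+14+19+14 = 75
H - J - V - L - B - H: 12+23+14+17+14 = 80
The minimum is 56.
One optimal route: H → L → V → B → J → H (or its reverse).

Minimum total distance: 56 km.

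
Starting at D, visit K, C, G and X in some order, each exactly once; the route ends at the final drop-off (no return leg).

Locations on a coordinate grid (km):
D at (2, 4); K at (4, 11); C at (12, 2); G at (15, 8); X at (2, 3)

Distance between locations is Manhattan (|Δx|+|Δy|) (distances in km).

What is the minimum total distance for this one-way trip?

There are 4! = 24 possible orderings.
D→K→C→G→X: 9+17+9+18 = 53
D→K→C→X→G: 9+17+11+18 = 55
D→K→G→C→X: 9+14+9+11 = 43
D→K→G→X→C: 9+14+18+11 = 52
D→K→X→C→G: 9+10+11+9 = 39
D→K→X→G→C: 9+10+18+9 = 46
D→C→K→G→X: 12+17+14+18 = 61
D→C→K→X→G: 12+17+10+18 = 57
D→C→G→K→X: 12+9+14+10 = 45
D→C→G→X→K: 12+9+18+10 = 49
D→C→X→K→G: 12+11+10+14 = 47
D→C→X→G→K: 12+11+18+14 = 55
D→G→K→C→X: 17+14+17+11 = 59
D→G→K→X→C: 17+14+10+11 = 52
… (10 more)
D→X→K→G→C: 1+10+14+9 = 34  ← best
The minimum is 34.
One shortest path: D → X → K → G → C.

34 km — the minimum one-way total.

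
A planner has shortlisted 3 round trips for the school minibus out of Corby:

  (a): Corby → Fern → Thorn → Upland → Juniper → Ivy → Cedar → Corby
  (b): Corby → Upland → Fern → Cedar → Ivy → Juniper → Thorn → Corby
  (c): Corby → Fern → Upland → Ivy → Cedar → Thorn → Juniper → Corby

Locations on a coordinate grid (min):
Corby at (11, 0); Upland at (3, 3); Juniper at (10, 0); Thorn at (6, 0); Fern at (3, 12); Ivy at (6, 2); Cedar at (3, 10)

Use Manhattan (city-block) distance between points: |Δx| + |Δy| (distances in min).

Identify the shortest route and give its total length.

48 min — (b) is the shortest.

(a): 20 + 15 + 6 + 10 + 6 + 11 + 18 = 86
(b): 11 + 9 + 2 + 11 + 6 + 4 + 5 = 48
(c): 20 + 9 + 4 + 11 + 13 + 4 + 1 = 62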